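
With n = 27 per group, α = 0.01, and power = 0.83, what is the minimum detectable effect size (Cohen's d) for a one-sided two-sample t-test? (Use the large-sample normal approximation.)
d ≈ 0.89

Minimum detectable effect (two-sample t-test, normal approximation):
d = (z_α + z_β) / √(n/2)
d = (2.326 + 0.954) / √(27/2)
d = 3.281 / 3.674
d ≈ 0.89

By Cohen's convention (0.2 small / 0.5 medium / 0.8 large): large effect.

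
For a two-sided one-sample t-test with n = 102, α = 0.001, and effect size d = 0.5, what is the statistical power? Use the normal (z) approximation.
Power ≈ 0.96

Power calculation (one-sample t-test, normal approximation):
z_β = d · √n - z_{α/2}
z_β = 0.5 · √102 - 3.291
z_β = 0.5 · 10.100 - 3.291
z_β = 1.759

Power = Φ(z_β) = Φ(1.759) ≈ 0.961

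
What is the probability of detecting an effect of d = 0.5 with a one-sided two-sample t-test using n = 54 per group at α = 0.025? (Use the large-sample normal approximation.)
Power ≈ 0.74

Power calculation (two-sample t-test, normal approximation):
z_β = d · √(n/2) - z_α
z_β = 0.5 · √(54/2) - 1.960
z_β = 0.5 · 5.196 - 1.960
z_β = 0.638

Power = Φ(z_β) = Φ(0.638) ≈ 0.738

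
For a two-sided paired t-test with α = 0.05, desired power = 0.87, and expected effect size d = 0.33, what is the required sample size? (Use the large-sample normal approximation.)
n = 88 pairs

Sample size formula (paired t-test, normal approximation):
n = ((z_{α/2} + z_β) / d)²

z_{α/2} = 1.960 (for α = 0.05, two-sided)
z_β = 1.126 (for power = 0.87)
d = 0.33

n = ((1.960 + 1.126) / 0.33)²
n = (9.352)²
n ≈ 87.46
Round up to the next whole number: n = 88 pairs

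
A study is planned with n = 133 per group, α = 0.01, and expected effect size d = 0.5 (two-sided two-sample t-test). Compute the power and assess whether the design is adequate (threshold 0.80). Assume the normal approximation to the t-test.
Power ≈ 0.93; the study is adequately powered (power ≥ 0.80)

Power calculation (two-sample t-test, normal approximation):
z_β = d · √(n/2) - z_{α/2}
z_β = 0.5 · √(133/2) - 2.576
z_β = 0.5 · 8.155 - 2.576
z_β = 1.502

Power = Φ(z_β) = Φ(1.502) ≈ 0.933

Effect size d = 0.5 is medium by Cohen's convention (0.2/0.5/0.8).

Threshold: power ≥ 0.80 is conventionally adequate.
Power ≈ 0.93 → the study is adequately powered (power ≥ 0.80).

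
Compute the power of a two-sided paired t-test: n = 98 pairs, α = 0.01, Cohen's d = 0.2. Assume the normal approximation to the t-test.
Power ≈ 0.28

Power calculation (paired t-test, normal approximation):
z_β = d · √n - z_{α/2}
z_β = 0.2 · √98 - 2.576
z_β = 0.2 · 9.899 - 2.576
z_β = -0.596

Power = Φ(z_β) = Φ(-0.596) ≈ 0.276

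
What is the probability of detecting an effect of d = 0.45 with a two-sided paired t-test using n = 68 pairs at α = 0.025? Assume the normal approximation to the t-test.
Power ≈ 0.93

Power calculation (paired t-test, normal approximation):
z_β = d · √n - z_{α/2}
z_β = 0.45 · √68 - 2.241
z_β = 0.45 · 8.246 - 2.241
z_β = 1.469

Power = Φ(z_β) = Φ(1.469) ≈ 0.929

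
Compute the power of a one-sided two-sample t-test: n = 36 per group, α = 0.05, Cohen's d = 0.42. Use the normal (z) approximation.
Power ≈ 0.55

Power calculation (two-sample t-test, normal approximation):
z_β = d · √(n/2) - z_α
z_β = 0.42 · √(36/2) - 1.645
z_β = 0.42 · 4.243 - 1.645
z_β = 0.137

Power = Φ(z_β) = Φ(0.137) ≈ 0.555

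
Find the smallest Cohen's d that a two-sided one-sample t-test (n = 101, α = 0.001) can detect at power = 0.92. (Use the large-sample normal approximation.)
d ≈ 0.47

Minimum detectable effect (one-sample t-test, normal approximation):
d = (z_{α/2} + z_β) / √n
d = (3.291 + 1.405) / √101
d = 4.696 / 10.050
d ≈ 0.47

By Cohen's convention (0.2 small / 0.5 medium / 0.8 large): small effect.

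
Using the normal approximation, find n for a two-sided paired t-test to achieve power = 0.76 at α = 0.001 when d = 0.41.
n = 96 pairs

Sample size formula (paired t-test, normal approximation):
n = ((z_{α/2} + z_β) / d)²

z_{α/2} = 3.291 (for α = 0.001, two-sided)
z_β = 0.706 (for power = 0.76)
d = 0.41

n = ((3.291 + 0.706) / 0.41)²
n = (9.749)²
n ≈ 95.04
Round up to the next whole number: n = 96 pairs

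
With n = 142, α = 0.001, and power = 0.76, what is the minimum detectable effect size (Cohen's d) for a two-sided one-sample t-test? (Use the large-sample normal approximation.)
d ≈ 0.34

Minimum detectable effect (one-sample t-test, normal approximation):
d = (z_{α/2} + z_β) / √n
d = (3.291 + 0.706) / √142
d = 3.997 / 11.916
d ≈ 0.34

By Cohen's convention (0.2 small / 0.5 medium / 0.8 large): small effect.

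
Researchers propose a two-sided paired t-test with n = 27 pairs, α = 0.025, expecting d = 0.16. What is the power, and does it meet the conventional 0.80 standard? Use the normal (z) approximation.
Power ≈ 0.08; the study is underpowered (power < 0.80)

Power calculation (paired t-test, normal approximation):
z_β = d · √n - z_{α/2}
z_β = 0.16 · √27 - 2.241
z_β = 0.16 · 5.196 - 2.241
z_β = -1.410

Power = Φ(z_β) = Φ(-1.410) ≈ 0.079

Effect size d = 0.16 is very small by Cohen's convention (0.2/0.5/0.8).

Threshold: power ≥ 0.80 is conventionally adequate.
Power ≈ 0.08 → the study is underpowered (power < 0.80).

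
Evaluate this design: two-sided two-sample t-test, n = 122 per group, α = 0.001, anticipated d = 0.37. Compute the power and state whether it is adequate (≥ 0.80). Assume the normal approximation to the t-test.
Power ≈ 0.34; the study is underpowered (power < 0.80)

Power calculation (two-sample t-test, normal approximation):
z_β = d · √(n/2) - z_{α/2}
z_β = 0.37 · √(122/2) - 3.291
z_β = 0.37 · 7.810 - 3.291
z_β = -0.401

Power = Φ(z_β) = Φ(-0.401) ≈ 0.344

Effect size d = 0.37 is small by Cohen's convention (0.2/0.5/0.8).

Threshold: power ≥ 0.80 is conventionally adequate.
Power ≈ 0.34 → the study is underpowered (power < 0.80).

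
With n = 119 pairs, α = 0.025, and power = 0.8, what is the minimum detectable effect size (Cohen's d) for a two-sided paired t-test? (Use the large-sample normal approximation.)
d ≈ 0.28

Minimum detectable effect (paired t-test, normal approximation):
d = (z_{α/2} + z_β) / √n
d = (2.241 + 0.842) / √119
d = 3.083 / 10.909
d ≈ 0.28

By Cohen's convention (0.2 small / 0.5 medium / 0.8 large): small effect.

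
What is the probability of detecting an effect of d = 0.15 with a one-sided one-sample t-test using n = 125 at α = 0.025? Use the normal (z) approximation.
Power ≈ 0.39

Power calculation (one-sample t-test, normal approximation):
z_β = d · √n - z_α
z_β = 0.15 · √125 - 1.960
z_β = 0.15 · 11.180 - 1.960
z_β = -0.283

Power = Φ(z_β) = Φ(-0.283) ≈ 0.389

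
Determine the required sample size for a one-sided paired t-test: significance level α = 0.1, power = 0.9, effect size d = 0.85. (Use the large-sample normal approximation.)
n = 10 pairs

Sample size formula (paired t-test, normal approximation):
n = ((z_α + z_β) / d)²

z_α = 1.282 (for α = 0.1, one-sided)
z_β = 1.282 (for power = 0.9)
d = 0.85

n = ((1.282 + 1.282) / 0.85)²
n = (3.016)²
n ≈ 9.10
Round up to the next whole number: n = 10 pairs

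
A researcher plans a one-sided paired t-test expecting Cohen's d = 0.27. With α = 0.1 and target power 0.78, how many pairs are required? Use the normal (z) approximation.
n = 58 pairs

Sample size formula (paired t-test, normal approximation):
n = ((z_α + z_β) / d)²

z_α = 1.282 (for α = 0.1, one-sided)
z_β = 0.772 (for power = 0.78)
d = 0.27

n = ((1.282 + 0.772) / 0.27)²
n = (7.607)²
n ≈ 57.87
Round up to the next whole number: n = 58 pairs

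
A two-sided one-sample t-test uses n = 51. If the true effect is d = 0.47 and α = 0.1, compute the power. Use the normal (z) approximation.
Power ≈ 0.96

Power calculation (one-sample t-test, normal approximation):
z_β = d · √n - z_{α/2}
z_β = 0.47 · √51 - 1.645
z_β = 0.47 · 7.141 - 1.645
z_β = 1.712

Power = Φ(z_β) = Φ(1.712) ≈ 0.957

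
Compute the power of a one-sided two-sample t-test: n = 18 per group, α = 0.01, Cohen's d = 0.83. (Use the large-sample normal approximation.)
Power ≈ 0.56

Power calculation (two-sample t-test, normal approximation):
z_β = d · √(n/2) - z_α
z_β = 0.83 · √(18/2) - 2.326
z_β = 0.83 · 3.000 - 2.326
z_β = 0.164

Power = Φ(z_β) = Φ(0.164) ≈ 0.565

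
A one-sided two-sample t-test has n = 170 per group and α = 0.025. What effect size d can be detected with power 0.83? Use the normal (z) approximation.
d ≈ 0.32

Minimum detectable effect (two-sample t-test, normal approximation):
d = (z_α + z_β) / √(n/2)
d = (1.960 + 0.954) / √(170/2)
d = 2.914 / 9.220
d ≈ 0.32

By Cohen's convention (0.2 small / 0.5 medium / 0.8 large): small effect.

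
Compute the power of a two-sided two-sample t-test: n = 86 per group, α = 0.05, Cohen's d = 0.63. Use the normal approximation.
Power ≈ 0.99

Power calculation (two-sample t-test, normal approximation):
z_β = d · √(n/2) - z_{α/2}
z_β = 0.63 · √(86/2) - 1.960
z_β = 0.63 · 6.557 - 1.960
z_β = 2.171

Power = Φ(z_β) = Φ(2.171) ≈ 0.985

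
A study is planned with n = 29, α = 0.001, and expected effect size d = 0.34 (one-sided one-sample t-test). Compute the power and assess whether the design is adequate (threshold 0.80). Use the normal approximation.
Power ≈ 0.10; the study is underpowered (power < 0.80)

Power calculation (one-sample t-test, normal approximation):
z_β = d · √n - z_α
z_β = 0.34 · √29 - 3.090
z_β = 0.34 · 5.385 - 3.090
z_β = -1.259

Power = Φ(z_β) = Φ(-1.259) ≈ 0.104

Effect size d = 0.34 is small by Cohen's convention (0.2/0.5/0.8).

Threshold: power ≥ 0.80 is conventionally adequate.
Power ≈ 0.10 → the study is underpowered (power < 0.80).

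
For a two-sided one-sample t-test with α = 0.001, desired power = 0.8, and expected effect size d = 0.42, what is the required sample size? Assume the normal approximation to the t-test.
n = 97

Sample size formula (one-sample t-test, normal approximation):
n = ((z_{α/2} + z_β) / d)²

z_{α/2} = 3.291 (for α = 0.001, two-sided)
z_β = 0.842 (for power = 0.8)
d = 0.42

n = ((3.291 + 0.842) / 0.42)²
n = (9.840)²
n ≈ 96.83
Round up to the next whole number: n = 97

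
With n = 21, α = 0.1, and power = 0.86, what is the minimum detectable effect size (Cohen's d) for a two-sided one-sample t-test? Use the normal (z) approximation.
d ≈ 0.59

Minimum detectable effect (one-sample t-test, normal approximation):
d = (z_{α/2} + z_β) / √n
d = (1.645 + 1.080) / √21
d = 2.725 / 4.583
d ≈ 0.59

By Cohen's convention (0.2 small / 0.5 medium / 0.8 large): medium effect.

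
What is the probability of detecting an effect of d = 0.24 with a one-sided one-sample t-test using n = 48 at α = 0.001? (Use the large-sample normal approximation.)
Power ≈ 0.08

Power calculation (one-sample t-test, normal approximation):
z_β = d · √n - z_α
z_β = 0.24 · √48 - 3.090
z_β = 0.24 · 6.928 - 3.090
z_β = -1.427

Power = Φ(z_β) = Φ(-1.427) ≈ 0.077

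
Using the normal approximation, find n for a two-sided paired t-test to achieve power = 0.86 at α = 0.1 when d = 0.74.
n = 14 pairs

Sample size formula (paired t-test, normal approximation):
n = ((z_{α/2} + z_β) / d)²

z_{α/2} = 1.645 (for α = 0.1, two-sided)
z_β = 1.080 (for power = 0.86)
d = 0.74

n = ((1.645 + 1.080) / 0.74)²
n = (3.682)²
n ≈ 13.56
Round up to the next whole number: n = 14 pairs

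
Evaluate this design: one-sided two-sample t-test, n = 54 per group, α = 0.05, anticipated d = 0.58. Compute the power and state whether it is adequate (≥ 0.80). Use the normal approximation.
Power ≈ 0.91; the study is adequately powered (power ≥ 0.80)

Power calculation (two-sample t-test, normal approximation):
z_β = d · √(n/2) - z_α
z_β = 0.58 · √(54/2) - 1.645
z_β = 0.58 · 5.196 - 1.645
z_β = 1.369

Power = Φ(z_β) = Φ(1.369) ≈ 0.914

Effect size d = 0.58 is medium by Cohen's convention (0.2/0.5/0.8).

Threshold: power ≥ 0.80 is conventionally adequate.
Power ≈ 0.91 → the study is adequately powered (power ≥ 0.80).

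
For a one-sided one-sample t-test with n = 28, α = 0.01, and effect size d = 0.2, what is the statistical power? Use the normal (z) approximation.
Power ≈ 0.10

Power calculation (one-sample t-test, normal approximation):
z_β = d · √n - z_α
z_β = 0.2 · √28 - 2.326
z_β = 0.2 · 5.292 - 2.326
z_β = -1.268

Power = Φ(z_β) = Φ(-1.268) ≈ 0.102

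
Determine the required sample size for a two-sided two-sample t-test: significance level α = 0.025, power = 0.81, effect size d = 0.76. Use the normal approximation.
n = 34 per group

Sample size formula (two-sample t-test, normal approximation):
n = 2 · ((z_{α/2} + z_β) / d)²

z_{α/2} = 2.241 (for α = 0.025, two-sided)
z_β = 0.878 (for power = 0.81)
d = 0.76

n = 2 · ((2.241 + 0.878) / 0.76)²
n = 2 · (4.104)²
n ≈ 33.69
Round up to the next whole number: n = 34 per group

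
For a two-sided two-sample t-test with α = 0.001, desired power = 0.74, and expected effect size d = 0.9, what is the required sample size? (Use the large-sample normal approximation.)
n = 39 per group

Sample size formula (two-sample t-test, normal approximation):
n = 2 · ((z_{α/2} + z_β) / d)²

z_{α/2} = 3.291 (for α = 0.001, two-sided)
z_β = 0.643 (for power = 0.74)
d = 0.9

n = 2 · ((3.291 + 0.643) / 0.9)²
n = 2 · (4.371)²
n ≈ 38.21
Round up to the next whole number: n = 39 per group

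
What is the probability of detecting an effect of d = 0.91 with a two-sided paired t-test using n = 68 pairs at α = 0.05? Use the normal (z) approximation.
Power ≈ 1.00

Power calculation (paired t-test, normal approximation):
z_β = d · √n - z_{α/2}
z_β = 0.91 · √68 - 1.960
z_β = 0.91 · 8.246 - 1.960
z_β = 5.544

Power = Φ(z_β) = Φ(5.544) ≈ 1.000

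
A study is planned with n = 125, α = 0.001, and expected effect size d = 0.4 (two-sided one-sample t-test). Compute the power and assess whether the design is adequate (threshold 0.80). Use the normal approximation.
Power ≈ 0.88; the study is adequately powered (power ≥ 0.80)

Power calculation (one-sample t-test, normal approximation):
z_β = d · √n - z_{α/2}
z_β = 0.4 · √125 - 3.291
z_β = 0.4 · 11.180 - 3.291
z_β = 1.182

Power = Φ(z_β) = Φ(1.182) ≈ 0.881

Effect size d = 0.4 is small by Cohen's convention (0.2/0.5/0.8).

Threshold: power ≥ 0.80 is conventionally adequate.
Power ≈ 0.88 → the study is adequately powered (power ≥ 0.80).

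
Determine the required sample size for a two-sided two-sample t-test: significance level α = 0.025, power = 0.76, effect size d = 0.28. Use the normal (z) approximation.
n = 222 per group

Sample size formula (two-sample t-test, normal approximation):
n = 2 · ((z_{α/2} + z_β) / d)²

z_{α/2} = 2.241 (for α = 0.025, two-sided)
z_β = 0.706 (for power = 0.76)
d = 0.28

n = 2 · ((2.241 + 0.706) / 0.28)²
n = 2 · (10.525)²
n ≈ 221.55
Round up to the next whole number: n = 222 per group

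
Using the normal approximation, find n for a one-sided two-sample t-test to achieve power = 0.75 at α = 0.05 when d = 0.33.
n = 99 per group

Sample size formula (two-sample t-test, normal approximation):
n = 2 · ((z_α + z_β) / d)²

z_α = 1.645 (for α = 0.05, one-sided)
z_β = 0.674 (for power = 0.75)
d = 0.33

n = 2 · ((1.645 + 0.674) / 0.33)²
n = 2 · (7.027)²
n ≈ 98.76
Round up to the next whole number: n = 99 per group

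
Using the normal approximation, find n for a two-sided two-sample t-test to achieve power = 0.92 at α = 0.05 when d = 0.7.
n = 47 per group

Sample size formula (two-sample t-test, normal approximation):
n = 2 · ((z_{α/2} + z_β) / d)²

z_{α/2} = 1.960 (for α = 0.05, two-sided)
z_β = 1.405 (for power = 0.92)
d = 0.7

n = 2 · ((1.960 + 1.405) / 0.7)²
n = 2 · (4.807)²
n ≈ 46.21
Round up to the next whole number: n = 47 per group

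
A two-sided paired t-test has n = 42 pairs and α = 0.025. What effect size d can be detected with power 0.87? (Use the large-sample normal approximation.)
d ≈ 0.52

Minimum detectable effect (paired t-test, normal approximation):
d = (z_{α/2} + z_β) / √n
d = (2.241 + 1.126) / √42
d = 3.368 / 6.481
d ≈ 0.52

By Cohen's convention (0.2 small / 0.5 medium / 0.8 large): medium effect.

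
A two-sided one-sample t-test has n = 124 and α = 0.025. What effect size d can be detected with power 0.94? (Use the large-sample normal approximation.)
d ≈ 0.34

Minimum detectable effect (one-sample t-test, normal approximation):
d = (z_{α/2} + z_β) / √n
d = (2.241 + 1.555) / √124
d = 3.796 / 11.136
d ≈ 0.34

By Cohen's convention (0.2 small / 0.5 medium / 0.8 large): small effect.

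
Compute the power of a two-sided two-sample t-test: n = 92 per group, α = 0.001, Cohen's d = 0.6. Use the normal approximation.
Power ≈ 0.78

Power calculation (two-sample t-test, normal approximation):
z_β = d · √(n/2) - z_{α/2}
z_β = 0.6 · √(92/2) - 3.291
z_β = 0.6 · 6.782 - 3.291
z_β = 0.779

Power = Φ(z_β) = Φ(0.779) ≈ 0.782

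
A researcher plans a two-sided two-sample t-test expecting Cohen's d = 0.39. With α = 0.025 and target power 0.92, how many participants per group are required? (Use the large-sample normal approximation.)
n = 175 per group

Sample size formula (two-sample t-test, normal approximation):
n = 2 · ((z_{α/2} + z_β) / d)²

z_{α/2} = 2.241 (for α = 0.025, two-sided)
z_β = 1.405 (for power = 0.92)
d = 0.39

n = 2 · ((2.241 + 1.405) / 0.39)²
n = 2 · (9.349)²
n ≈ 174.81
Round up to the next whole number: n = 175 per group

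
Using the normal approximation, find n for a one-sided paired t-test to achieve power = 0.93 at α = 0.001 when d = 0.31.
n = 217 pairs

Sample size formula (paired t-test, normal approximation):
n = ((z_α + z_β) / d)²

z_α = 3.090 (for α = 0.001, one-sided)
z_β = 1.476 (for power = 0.93)
d = 0.31

n = ((3.090 + 1.476) / 0.31)²
n = (14.729)²
n ≈ 216.94
Round up to the next whole number: n = 217 pairs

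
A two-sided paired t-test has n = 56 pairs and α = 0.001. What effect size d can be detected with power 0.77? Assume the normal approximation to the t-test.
d ≈ 0.54

Minimum detectable effect (paired t-test, normal approximation):
d = (z_{α/2} + z_β) / √n
d = (3.291 + 0.739) / √56
d = 4.029 / 7.483
d ≈ 0.54

By Cohen's convention (0.2 small / 0.5 medium / 0.8 large): medium effect.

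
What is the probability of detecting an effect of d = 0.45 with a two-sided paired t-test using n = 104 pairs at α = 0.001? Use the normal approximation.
Power ≈ 0.90

Power calculation (paired t-test, normal approximation):
z_β = d · √n - z_{α/2}
z_β = 0.45 · √104 - 3.291
z_β = 0.45 · 10.198 - 3.291
z_β = 1.299

Power = Φ(z_β) = Φ(1.299) ≈ 0.903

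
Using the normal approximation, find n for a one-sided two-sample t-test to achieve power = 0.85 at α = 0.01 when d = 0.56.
n = 73 per group

Sample size formula (two-sample t-test, normal approximation):
n = 2 · ((z_α + z_β) / d)²

z_α = 2.326 (for α = 0.01, one-sided)
z_β = 1.036 (for power = 0.85)
d = 0.56

n = 2 · ((2.326 + 1.036) / 0.56)²
n = 2 · (6.004)²
n ≈ 72.10
Round up to the next whole number: n = 73 per group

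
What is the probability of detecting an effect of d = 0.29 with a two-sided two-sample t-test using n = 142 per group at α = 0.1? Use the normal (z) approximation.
Power ≈ 0.79

Power calculation (two-sample t-test, normal approximation):
z_β = d · √(n/2) - z_{α/2}
z_β = 0.29 · √(142/2) - 1.645
z_β = 0.29 · 8.426 - 1.645
z_β = 0.799

Power = Φ(z_β) = Φ(0.799) ≈ 0.788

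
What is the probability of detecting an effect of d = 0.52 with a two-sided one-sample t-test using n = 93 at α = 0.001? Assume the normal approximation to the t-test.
Power ≈ 0.96

Power calculation (one-sample t-test, normal approximation):
z_β = d · √n - z_{α/2}
z_β = 0.52 · √93 - 3.291
z_β = 0.52 · 9.644 - 3.291
z_β = 1.724

Power = Φ(z_β) = Φ(1.724) ≈ 0.958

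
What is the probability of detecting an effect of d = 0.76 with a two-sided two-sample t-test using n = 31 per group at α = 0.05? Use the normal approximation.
Power ≈ 0.85

Power calculation (two-sample t-test, normal approximation):
z_β = d · √(n/2) - z_{α/2}
z_β = 0.76 · √(31/2) - 1.960
z_β = 0.76 · 3.937 - 1.960
z_β = 1.032

Power = Φ(z_β) = Φ(1.032) ≈ 0.849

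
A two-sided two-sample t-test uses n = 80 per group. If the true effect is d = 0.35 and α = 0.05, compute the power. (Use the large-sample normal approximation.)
Power ≈ 0.60

Power calculation (two-sample t-test, normal approximation):
z_β = d · √(n/2) - z_{α/2}
z_β = 0.35 · √(80/2) - 1.960
z_β = 0.35 · 6.325 - 1.960
z_β = 0.254

Power = Φ(z_β) = Φ(0.254) ≈ 0.600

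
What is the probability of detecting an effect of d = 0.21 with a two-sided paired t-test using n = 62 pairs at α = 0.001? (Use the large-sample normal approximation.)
Power ≈ 0.05

Power calculation (paired t-test, normal approximation):
z_β = d · √n - z_{α/2}
z_β = 0.21 · √62 - 3.291
z_β = 0.21 · 7.874 - 3.291
z_β = -1.637

Power = Φ(z_β) = Φ(-1.637) ≈ 0.051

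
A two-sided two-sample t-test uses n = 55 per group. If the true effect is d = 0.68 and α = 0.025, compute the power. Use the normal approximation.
Power ≈ 0.91

Power calculation (two-sample t-test, normal approximation):
z_β = d · √(n/2) - z_{α/2}
z_β = 0.68 · √(55/2) - 2.241
z_β = 0.68 · 5.244 - 2.241
z_β = 1.325

Power = Φ(z_β) = Φ(1.325) ≈ 0.907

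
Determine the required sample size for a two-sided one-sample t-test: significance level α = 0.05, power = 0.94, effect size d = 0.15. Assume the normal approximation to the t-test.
n = 550

Sample size formula (one-sample t-test, normal approximation):
n = ((z_{α/2} + z_β) / d)²

z_{α/2} = 1.960 (for α = 0.05, two-sided)
z_β = 1.555 (for power = 0.94)
d = 0.15

n = ((1.960 + 1.555) / 0.15)²
n = (23.433)²
n ≈ 549.11
Round up to the next whole number: n = 550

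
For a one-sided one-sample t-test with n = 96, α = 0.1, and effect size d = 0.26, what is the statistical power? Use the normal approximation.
Power ≈ 0.90

Power calculation (one-sample t-test, normal approximation):
z_β = d · √n - z_α
z_β = 0.26 · √96 - 1.282
z_β = 0.26 · 9.798 - 1.282
z_β = 1.266

Power = Φ(z_β) = Φ(1.266) ≈ 0.897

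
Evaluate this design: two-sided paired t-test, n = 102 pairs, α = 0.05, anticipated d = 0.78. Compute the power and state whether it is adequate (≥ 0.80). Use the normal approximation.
Power ≈ 1.00; the study is adequately powered (power ≥ 0.80)

Power calculation (paired t-test, normal approximation):
z_β = d · √n - z_{α/2}
z_β = 0.78 · √102 - 1.960
z_β = 0.78 · 10.100 - 1.960
z_β = 5.918

Power = Φ(z_β) = Φ(5.918) ≈ 1.000

Effect size d = 0.78 is medium by Cohen's convention (0.2/0.5/0.8).

Threshold: power ≥ 0.80 is conventionally adequate.
Power ≈ 1.00 → the study is adequately powered (power ≥ 0.80).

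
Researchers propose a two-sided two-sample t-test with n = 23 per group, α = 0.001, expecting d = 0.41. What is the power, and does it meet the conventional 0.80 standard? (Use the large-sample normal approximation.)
Power ≈ 0.03; the study is underpowered (power < 0.80)

Power calculation (two-sample t-test, normal approximation):
z_β = d · √(n/2) - z_{α/2}
z_β = 0.41 · √(23/2) - 3.291
z_β = 0.41 · 3.391 - 3.291
z_β = -1.900

Power = Φ(z_β) = Φ(-1.900) ≈ 0.029

Effect size d = 0.41 is small by Cohen's convention (0.2/0.5/0.8).

Threshold: power ≥ 0.80 is conventionally adequate.
Power ≈ 0.03 → the study is underpowered (power < 0.80).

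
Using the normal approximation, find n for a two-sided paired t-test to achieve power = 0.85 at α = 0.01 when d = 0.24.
n = 227 pairs

Sample size formula (paired t-test, normal approximation):
n = ((z_{α/2} + z_β) / d)²

z_{α/2} = 2.576 (for α = 0.01, two-sided)
z_β = 1.036 (for power = 0.85)
d = 0.24

n = ((2.576 + 1.036) / 0.24)²
n = (15.050)²
n ≈ 226.50
Round up to the next whole number: n = 227 pairs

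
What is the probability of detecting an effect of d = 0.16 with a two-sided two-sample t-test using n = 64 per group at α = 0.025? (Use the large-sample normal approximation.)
Power ≈ 0.09

Power calculation (two-sample t-test, normal approximation):
z_β = d · √(n/2) - z_{α/2}
z_β = 0.16 · √(64/2) - 2.241
z_β = 0.16 · 5.657 - 2.241
z_β = -1.336

Power = Φ(z_β) = Φ(-1.336) ≈ 0.091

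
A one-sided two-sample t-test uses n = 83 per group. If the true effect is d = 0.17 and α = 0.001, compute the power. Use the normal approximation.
Power ≈ 0.02

Power calculation (two-sample t-test, normal approximation):
z_β = d · √(n/2) - z_α
z_β = 0.17 · √(83/2) - 3.090
z_β = 0.17 · 6.442 - 3.090
z_β = -1.995

Power = Φ(z_β) = Φ(-1.995) ≈ 0.023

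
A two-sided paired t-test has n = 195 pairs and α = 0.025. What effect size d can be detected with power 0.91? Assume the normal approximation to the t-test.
d ≈ 0.26

Minimum detectable effect (paired t-test, normal approximation):
d = (z_{α/2} + z_β) / √n
d = (2.241 + 1.341) / √195
d = 3.582 / 13.964
d ≈ 0.26

By Cohen's convention (0.2 small / 0.5 medium / 0.8 large): small effect.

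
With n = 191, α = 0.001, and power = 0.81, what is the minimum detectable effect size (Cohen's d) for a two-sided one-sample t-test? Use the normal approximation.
d ≈ 0.30

Minimum detectable effect (one-sample t-test, normal approximation):
d = (z_{α/2} + z_β) / √n
d = (3.291 + 0.878) / √191
d = 4.168 / 13.820
d ≈ 0.30

By Cohen's convention (0.2 small / 0.5 medium / 0.8 large): small effect.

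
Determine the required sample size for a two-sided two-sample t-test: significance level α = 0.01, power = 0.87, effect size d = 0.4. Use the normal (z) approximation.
n = 172 per group

Sample size formula (two-sample t-test, normal approximation):
n = 2 · ((z_{α/2} + z_β) / d)²

z_{α/2} = 2.576 (for α = 0.01, two-sided)
z_β = 1.126 (for power = 0.87)
d = 0.4

n = 2 · ((2.576 + 1.126) / 0.4)²
n = 2 · (9.255)²
n ≈ 171.31
Round up to the next whole number: n = 172 per group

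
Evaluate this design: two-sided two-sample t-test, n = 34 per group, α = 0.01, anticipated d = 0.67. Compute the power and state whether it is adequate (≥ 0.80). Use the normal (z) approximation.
Power ≈ 0.57; the study is underpowered (power < 0.80)

Power calculation (two-sample t-test, normal approximation):
z_β = d · √(n/2) - z_{α/2}
z_β = 0.67 · √(34/2) - 2.576
z_β = 0.67 · 4.123 - 2.576
z_β = 0.187

Power = Φ(z_β) = Φ(0.187) ≈ 0.574

Effect size d = 0.67 is medium by Cohen's convention (0.2/0.5/0.8).

Threshold: power ≥ 0.80 is conventionally adequate.
Power ≈ 0.57 → the study is underpowered (power < 0.80).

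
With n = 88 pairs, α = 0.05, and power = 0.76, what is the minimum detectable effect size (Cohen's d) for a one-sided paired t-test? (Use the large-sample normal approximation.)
d ≈ 0.25

Minimum detectable effect (paired t-test, normal approximation):
d = (z_α + z_β) / √n
d = (1.645 + 0.706) / √88
d = 2.351 / 9.381
d ≈ 0.25

By Cohen's convention (0.2 small / 0.5 medium / 0.8 large): small effect.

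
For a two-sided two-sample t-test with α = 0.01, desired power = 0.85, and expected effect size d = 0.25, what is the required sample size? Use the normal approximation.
n = 418 per group

Sample size formula (two-sample t-test, normal approximation):
n = 2 · ((z_{α/2} + z_β) / d)²

z_{α/2} = 2.576 (for α = 0.01, two-sided)
z_β = 1.036 (for power = 0.85)
d = 0.25

n = 2 · ((2.576 + 1.036) / 0.25)²
n = 2 · (14.448)²
n ≈ 417.49
Round up to the next whole number: n = 418 per group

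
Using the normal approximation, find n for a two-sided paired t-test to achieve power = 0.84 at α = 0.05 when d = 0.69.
n = 19 pairs

Sample size formula (paired t-test, normal approximation):
n = ((z_{α/2} + z_β) / d)²

z_{α/2} = 1.960 (for α = 0.05, two-sided)
z_β = 0.994 (for power = 0.84)
d = 0.69

n = ((1.960 + 0.994) / 0.69)²
n = (4.281)²
n ≈ 18.33
Round up to the next whole number: n = 19 pairs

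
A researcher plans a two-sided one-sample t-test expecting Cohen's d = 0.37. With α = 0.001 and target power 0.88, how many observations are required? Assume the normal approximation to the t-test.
n = 146

Sample size formula (one-sample t-test, normal approximation):
n = ((z_{α/2} + z_β) / d)²

z_{α/2} = 3.291 (for α = 0.001, two-sided)
z_β = 1.175 (for power = 0.88)
d = 0.37

n = ((3.291 + 1.175) / 0.37)²
n = (12.070)²
n ≈ 145.68
Round up to the next whole number: n = 146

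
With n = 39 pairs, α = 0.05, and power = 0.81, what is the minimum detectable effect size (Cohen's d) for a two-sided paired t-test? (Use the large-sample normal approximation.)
d ≈ 0.45

Minimum detectable effect (paired t-test, normal approximation):
d = (z_{α/2} + z_β) / √n
d = (1.960 + 0.878) / √39
d = 2.838 / 6.245
d ≈ 0.45

By Cohen's convention (0.2 small / 0.5 medium / 0.8 large): small effect.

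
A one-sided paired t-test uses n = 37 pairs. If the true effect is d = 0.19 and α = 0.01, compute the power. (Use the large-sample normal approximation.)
Power ≈ 0.12

Power calculation (paired t-test, normal approximation):
z_β = d · √n - z_α
z_β = 0.19 · √37 - 2.326
z_β = 0.19 · 6.083 - 2.326
z_β = -1.171

Power = Φ(z_β) = Φ(-1.171) ≈ 0.121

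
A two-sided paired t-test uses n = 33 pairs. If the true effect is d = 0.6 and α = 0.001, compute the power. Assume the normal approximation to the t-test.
Power ≈ 0.56

Power calculation (paired t-test, normal approximation):
z_β = d · √n - z_{α/2}
z_β = 0.6 · √33 - 3.291
z_β = 0.6 · 5.745 - 3.291
z_β = 0.156

Power = Φ(z_β) = Φ(0.156) ≈ 0.562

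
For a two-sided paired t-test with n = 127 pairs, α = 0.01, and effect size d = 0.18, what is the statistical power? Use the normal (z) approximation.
Power ≈ 0.29

Power calculation (paired t-test, normal approximation):
z_β = d · √n - z_{α/2}
z_β = 0.18 · √127 - 2.576
z_β = 0.18 · 11.269 - 2.576
z_β = -0.547

Power = Φ(z_β) = Φ(-0.547) ≈ 0.292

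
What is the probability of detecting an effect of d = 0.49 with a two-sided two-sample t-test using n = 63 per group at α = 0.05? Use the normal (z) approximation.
Power ≈ 0.79

Power calculation (two-sample t-test, normal approximation):
z_β = d · √(n/2) - z_{α/2}
z_β = 0.49 · √(63/2) - 1.960
z_β = 0.49 · 5.612 - 1.960
z_β = 0.790

Power = Φ(z_β) = Φ(0.790) ≈ 0.785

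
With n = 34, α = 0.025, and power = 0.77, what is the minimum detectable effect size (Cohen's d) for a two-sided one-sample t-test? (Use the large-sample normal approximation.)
d ≈ 0.51

Minimum detectable effect (one-sample t-test, normal approximation):
d = (z_{α/2} + z_β) / √n
d = (2.241 + 0.739) / √34
d = 2.980 / 5.831
d ≈ 0.51

By Cohen's convention (0.2 small / 0.5 medium / 0.8 large): medium effect.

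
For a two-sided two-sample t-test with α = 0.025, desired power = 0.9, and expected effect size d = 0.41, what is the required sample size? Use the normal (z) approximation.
n = 148 per group

Sample size formula (two-sample t-test, normal approximation):
n = 2 · ((z_{α/2} + z_β) / d)²

z_{α/2} = 2.241 (for α = 0.025, two-sided)
z_β = 1.282 (for power = 0.9)
d = 0.41

n = 2 · ((2.241 + 1.282) / 0.41)²
n = 2 · (8.593)²
n ≈ 147.68
Round up to the next whole number: n = 148 per group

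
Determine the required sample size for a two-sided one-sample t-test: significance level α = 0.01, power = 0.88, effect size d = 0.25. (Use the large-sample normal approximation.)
n = 226

Sample size formula (one-sample t-test, normal approximation):
n = ((z_{α/2} + z_β) / d)²

z_{α/2} = 2.576 (for α = 0.01, two-sided)
z_β = 1.175 (for power = 0.88)
d = 0.25

n = ((2.576 + 1.175) / 0.25)²
n = (15.004)²
n ≈ 225.12
Round up to the next whole number: n = 226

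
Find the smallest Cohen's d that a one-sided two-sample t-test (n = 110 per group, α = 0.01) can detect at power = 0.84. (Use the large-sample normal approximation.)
d ≈ 0.45

Minimum detectable effect (two-sample t-test, normal approximation):
d = (z_α + z_β) / √(n/2)
d = (2.326 + 0.994) / √(110/2)
d = 3.321 / 7.416
d ≈ 0.45

By Cohen's convention (0.2 small / 0.5 medium / 0.8 large): small effect.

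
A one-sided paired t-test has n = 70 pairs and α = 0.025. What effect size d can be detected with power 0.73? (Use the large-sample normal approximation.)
d ≈ 0.31

Minimum detectable effect (paired t-test, normal approximation):
d = (z_α + z_β) / √n
d = (1.960 + 0.613) / √70
d = 2.573 / 8.367
d ≈ 0.31

By Cohen's convention (0.2 small / 0.5 medium / 0.8 large): small effect.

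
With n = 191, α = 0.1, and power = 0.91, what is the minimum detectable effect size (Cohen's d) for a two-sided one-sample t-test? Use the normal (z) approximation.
d ≈ 0.22

Minimum detectable effect (one-sample t-test, normal approximation):
d = (z_{α/2} + z_β) / √n
d = (1.645 + 1.341) / √191
d = 2.986 / 13.820
d ≈ 0.22

By Cohen's convention (0.2 small / 0.5 medium / 0.8 large): small effect.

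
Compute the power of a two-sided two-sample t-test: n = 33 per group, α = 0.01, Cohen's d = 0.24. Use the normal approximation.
Power ≈ 0.05

Power calculation (two-sample t-test, normal approximation):
z_β = d · √(n/2) - z_{α/2}
z_β = 0.24 · √(33/2) - 2.576
z_β = 0.24 · 4.062 - 2.576
z_β = -1.601

Power = Φ(z_β) = Φ(-1.601) ≈ 0.055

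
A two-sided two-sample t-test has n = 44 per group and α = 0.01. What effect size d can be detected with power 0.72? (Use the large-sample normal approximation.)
d ≈ 0.67

Minimum detectable effect (two-sample t-test, normal approximation):
d = (z_{α/2} + z_β) / √(n/2)
d = (2.576 + 0.583) / √(44/2)
d = 3.159 / 4.690
d ≈ 0.67

By Cohen's convention (0.2 small / 0.5 medium / 0.8 large): medium effect.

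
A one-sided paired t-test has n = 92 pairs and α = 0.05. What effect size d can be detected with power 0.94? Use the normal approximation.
d ≈ 0.33

Minimum detectable effect (paired t-test, normal approximation):
d = (z_α + z_β) / √n
d = (1.645 + 1.555) / √92
d = 3.200 / 9.592
d ≈ 0.33

By Cohen's convention (0.2 small / 0.5 medium / 0.8 large): small effect.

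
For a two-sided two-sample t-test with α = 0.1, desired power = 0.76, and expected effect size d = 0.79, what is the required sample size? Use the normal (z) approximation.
n = 18 per group

Sample size formula (two-sample t-test, normal approximation):
n = 2 · ((z_{α/2} + z_β) / d)²

z_{α/2} = 1.645 (for α = 0.1, two-sided)
z_β = 0.706 (for power = 0.76)
d = 0.79

n = 2 · ((1.645 + 0.706) / 0.79)²
n = 2 · (2.976)²
n ≈ 17.71
Round up to the next whole number: n = 18 per group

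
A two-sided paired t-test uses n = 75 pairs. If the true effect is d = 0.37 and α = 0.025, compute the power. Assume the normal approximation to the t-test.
Power ≈ 0.83

Power calculation (paired t-test, normal approximation):
z_β = d · √n - z_{α/2}
z_β = 0.37 · √75 - 2.241
z_β = 0.37 · 8.660 - 2.241
z_β = 0.963

Power = Φ(z_β) = Φ(0.963) ≈ 0.832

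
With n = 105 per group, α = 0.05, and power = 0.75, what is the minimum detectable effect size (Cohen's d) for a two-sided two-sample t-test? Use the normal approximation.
d ≈ 0.36

Minimum detectable effect (two-sample t-test, normal approximation):
d = (z_{α/2} + z_β) / √(n/2)
d = (1.960 + 0.674) / √(105/2)
d = 2.634 / 7.246
d ≈ 0.36

By Cohen's convention (0.2 small / 0.5 medium / 0.8 large): small effect.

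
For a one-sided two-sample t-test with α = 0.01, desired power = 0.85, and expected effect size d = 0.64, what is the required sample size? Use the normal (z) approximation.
n = 56 per group

Sample size formula (two-sample t-test, normal approximation):
n = 2 · ((z_α + z_β) / d)²

z_α = 2.326 (for α = 0.01, one-sided)
z_β = 1.036 (for power = 0.85)
d = 0.64

n = 2 · ((2.326 + 1.036) / 0.64)²
n = 2 · (5.253)²
n ≈ 55.19
Round up to the next whole number: n = 56 per group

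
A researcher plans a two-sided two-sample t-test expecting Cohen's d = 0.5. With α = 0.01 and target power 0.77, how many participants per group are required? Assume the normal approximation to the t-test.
n = 88 per group

Sample size formula (two-sample t-test, normal approximation):
n = 2 · ((z_{α/2} + z_β) / d)²

z_{α/2} = 2.576 (for α = 0.01, two-sided)
z_β = 0.739 (for power = 0.77)
d = 0.5

n = 2 · ((2.576 + 0.739) / 0.5)²
n = 2 · (6.630)²
n ≈ 87.91
Round up to the next whole number: n = 88 per group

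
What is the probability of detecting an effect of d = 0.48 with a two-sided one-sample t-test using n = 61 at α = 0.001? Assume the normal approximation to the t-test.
Power ≈ 0.68

Power calculation (one-sample t-test, normal approximation):
z_β = d · √n - z_{α/2}
z_β = 0.48 · √61 - 3.291
z_β = 0.48 · 7.810 - 3.291
z_β = 0.458

Power = Φ(z_β) = Φ(0.458) ≈ 0.677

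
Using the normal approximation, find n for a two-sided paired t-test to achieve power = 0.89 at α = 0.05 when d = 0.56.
n = 33 pairs

Sample size formula (paired t-test, normal approximation):
n = ((z_{α/2} + z_β) / d)²

z_{α/2} = 1.960 (for α = 0.05, two-sided)
z_β = 1.227 (for power = 0.89)
d = 0.56

n = ((1.960 + 1.227) / 0.56)²
n = (5.691)²
n ≈ 32.39
Round up to the next whole number: n = 33 pairs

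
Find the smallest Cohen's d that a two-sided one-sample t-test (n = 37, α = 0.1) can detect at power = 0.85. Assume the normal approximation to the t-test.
d ≈ 0.44

Minimum detectable effect (one-sample t-test, normal approximation):
d = (z_{α/2} + z_β) / √n
d = (1.645 + 1.036) / √37
d = 2.681 / 6.083
d ≈ 0.44

By Cohen's convention (0.2 small / 0.5 medium / 0.8 large): small effect.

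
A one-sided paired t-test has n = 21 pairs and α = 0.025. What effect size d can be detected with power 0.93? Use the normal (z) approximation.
d ≈ 0.75

Minimum detectable effect (paired t-test, normal approximation):
d = (z_α + z_β) / √n
d = (1.960 + 1.476) / √21
d = 3.436 / 4.583
d ≈ 0.75

By Cohen's convention (0.2 small / 0.5 medium / 0.8 large): medium effect.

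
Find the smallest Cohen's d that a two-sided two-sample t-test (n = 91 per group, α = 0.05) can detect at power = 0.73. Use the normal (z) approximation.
d ≈ 0.38

Minimum detectable effect (two-sample t-test, normal approximation):
d = (z_{α/2} + z_β) / √(n/2)
d = (1.960 + 0.613) / √(91/2)
d = 2.573 / 6.745
d ≈ 0.38

By Cohen's convention (0.2 small / 0.5 medium / 0.8 large): small effect.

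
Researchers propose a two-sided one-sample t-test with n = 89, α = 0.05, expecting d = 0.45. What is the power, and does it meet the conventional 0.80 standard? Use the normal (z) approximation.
Power ≈ 0.99; the study is adequately powered (power ≥ 0.80)

Power calculation (one-sample t-test, normal approximation):
z_β = d · √n - z_{α/2}
z_β = 0.45 · √89 - 1.960
z_β = 0.45 · 9.434 - 1.960
z_β = 2.285

Power = Φ(z_β) = Φ(2.285) ≈ 0.989

Effect size d = 0.45 is small by Cohen's convention (0.2/0.5/0.8).

Threshold: power ≥ 0.80 is conventionally adequate.
Power ≈ 0.99 → the study is adequately powered (power ≥ 0.80).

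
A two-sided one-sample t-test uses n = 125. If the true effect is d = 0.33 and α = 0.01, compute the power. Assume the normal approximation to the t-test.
Power ≈ 0.87

Power calculation (one-sample t-test, normal approximation):
z_β = d · √n - z_{α/2}
z_β = 0.33 · √125 - 2.576
z_β = 0.33 · 11.180 - 2.576
z_β = 1.114

Power = Φ(z_β) = Φ(1.114) ≈ 0.867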